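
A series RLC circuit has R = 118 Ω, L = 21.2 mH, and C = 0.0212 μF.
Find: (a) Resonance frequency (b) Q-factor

Step 1 — Resonance condition Im(Z)=0 gives ω₀ = 1/√(LC).
Step 2 — ω₀ = 1/√(0.0212·2.12e-08) = 4.717e+04 rad/s.
Step 3 — f₀ = ω₀/(2π) = 7507 Hz.
Step 4 — Series Q: Q = ω₀L/R = 4.717e+04·0.0212/118 = 8.475.

(a) f₀ = 7507 Hz  (b) Q = 8.475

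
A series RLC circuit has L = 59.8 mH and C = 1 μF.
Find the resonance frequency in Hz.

Step 1 — Resonance condition Im(Z)=0 gives ω₀ = 1/√(LC).
Step 2 — ω₀ = 1/√(0.0598·1e-06) = 4089 rad/s.
Step 3 — f₀ = ω₀/(2π) = 650.8 Hz.

f₀ = 650.8 Hz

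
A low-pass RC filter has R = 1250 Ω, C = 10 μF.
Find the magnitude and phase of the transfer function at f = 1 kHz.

Step 1 — Angular frequency: ω = 2π·1000 = 6283 rad/s.
Step 2 — Transfer function: H(jω) = 1/(1 + jωRC).
Step 3 — Denominator: 1 + jωRC = 1 + j·6283·1250·1e-05 = 1 + j78.54.
Step 4 — H = 0.0001621 - j0.01273.
Step 5 — Magnitude: |H| = 0.01273 (-37.9 dB); phase: φ = -89.3°.

|H| = 0.01273 (-37.9 dB), φ = -89.3°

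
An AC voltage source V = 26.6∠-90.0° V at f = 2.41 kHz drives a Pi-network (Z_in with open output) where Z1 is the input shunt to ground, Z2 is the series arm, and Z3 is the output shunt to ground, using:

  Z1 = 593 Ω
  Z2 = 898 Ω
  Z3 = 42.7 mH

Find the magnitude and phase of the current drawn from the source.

Step 1 — Angular frequency: ω = 2π·f = 2π·2410 = 1.514e+04 rad/s.
Step 2 — Component impedances:
  Z1: Z = R = 593 Ω
  Z2: Z = R = 898 Ω
  Z3: Z = jωL = j·1.514e+04·0.0427 = 0 + j646.6 Ω
Step 3 — With open output, the series arm Z2 and the output shunt Z3 appear in series to ground: Z2 + Z3 = 898 + j646.6 Ω.
Step 4 — Parallel with input shunt Z1: Z_in = Z1 || (Z2 + Z3) = 394.5 + j86.09 Ω = 403.8∠12.3° Ω.
Step 5 — Source phasor: V = 26.6∠-90.0° V = 0 - j26.6 V.
Step 6 — Ohm's law: I = V / Z_total = (0 - j26.6) / (394.5 + j86.09) = -0.01405 - j0.06436 A.
Step 7 — Convert to polar: |I| = 0.06588 A, ∠I = -102.3°.

I = 0.06588∠-102.3° A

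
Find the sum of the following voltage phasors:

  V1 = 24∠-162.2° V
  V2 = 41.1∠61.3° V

Step 1 — Convert each phasor to rectangular form:
  V1 = 24·(cos(-162.2°) + j·sin(-162.2°)) = -22.85 - j7.337 V
  V2 = 41.1·(cos(61.3°) + j·sin(61.3°)) = 19.74 + j36.05 V
Step 2 — Sum components: V_total = -3.114 + j28.71 V.
Step 3 — Convert to polar: |V_total| = 28.88 V, ∠V_total = 96.2°.

V_total = 28.88∠96.2° V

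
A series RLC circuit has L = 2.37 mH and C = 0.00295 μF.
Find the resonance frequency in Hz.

Step 1 — Resonance condition Im(Z)=0 gives ω₀ = 1/√(LC).
Step 2 — ω₀ = 1/√(0.00237·2.95e-09) = 3.782e+05 rad/s.
Step 3 — f₀ = ω₀/(2π) = 6.019e+04 Hz.

f₀ = 6.019e+04 Hz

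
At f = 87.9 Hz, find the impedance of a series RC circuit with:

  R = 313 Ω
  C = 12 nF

Step 1 — Angular frequency: ω = 2π·f = 2π·87.9 = 552.3 rad/s.
Step 2 — Component impedances:
  R: Z = R = 313 Ω
  C: Z = 1/(jωC) = -j/(ω·C) = 0 - j1.509e+05 Ω
Step 3 — Series combination: Z_total = R + C = 313 - j1.509e+05 Ω = 1.509e+05∠-89.9° Ω.

Z = 313 - j1.509e+05 Ω = 1.509e+05∠-89.9° Ω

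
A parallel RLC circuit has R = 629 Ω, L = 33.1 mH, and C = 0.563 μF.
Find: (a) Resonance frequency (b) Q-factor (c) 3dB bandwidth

Step 1 — Resonance: ω₀ = 1/√(LC) = 1/√(0.0331·5.63e-07) = 7325 rad/s.
Step 2 — f₀ = ω₀/(2π) = 1166 Hz.
Step 3 — Parallel Q: Q = R/(ω₀L) = 629/(7325·0.0331) = 2.594.
Step 4 — Bandwidth: Δω = ω₀/Q = 2824 rad/s; BW = Δω/(2π) = 449.4 Hz.

(a) f₀ = 1166 Hz  (b) Q = 2.594  (c) BW = 449.4 Hz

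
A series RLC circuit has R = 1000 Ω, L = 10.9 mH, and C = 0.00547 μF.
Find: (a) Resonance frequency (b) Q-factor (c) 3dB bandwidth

Step 1 — Resonance: ω₀ = 1/√(LC) = 1/√(0.0109·5.47e-09) = 1.295e+05 rad/s.
Step 2 — f₀ = ω₀/(2π) = 2.061e+04 Hz.
Step 3 — Series Q: Q = ω₀L/R = 1.295e+05·0.0109/1000 = 1.412.
Step 4 — Bandwidth: Δω = ω₀/Q = 9.174e+04 rad/s; BW = Δω/(2π) = 1.46e+04 Hz.

(a) f₀ = 2.061e+04 Hz  (b) Q = 1.412  (c) BW = 1.46e+04 Hz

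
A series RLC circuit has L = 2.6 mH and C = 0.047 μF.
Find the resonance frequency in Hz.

Step 1 — Resonance condition Im(Z)=0 gives ω₀ = 1/√(LC).
Step 2 — ω₀ = 1/√(0.0026·4.7e-08) = 9.046e+04 rad/s.
Step 3 — f₀ = ω₀/(2π) = 1.44e+04 Hz.

f₀ = 1.44e+04 Hz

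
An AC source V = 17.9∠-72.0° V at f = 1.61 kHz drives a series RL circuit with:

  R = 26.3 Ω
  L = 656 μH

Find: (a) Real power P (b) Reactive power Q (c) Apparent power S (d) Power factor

Step 1 — Angular frequency: ω = 2π·f = 2π·1610 = 1.012e+04 rad/s.
Step 2 — Component impedances:
  R: Z = R = 26.3 Ω
  L: Z = jωL = j·1.012e+04·0.000656 = 0 + j6.636 Ω
Step 3 — Series combination: Z_total = R + L = 26.3 + j6.636 Ω = 27.12∠14.2° Ω.
Step 4 — Source phasor: V = 17.9∠-72.0° V = 5.531 - j17.02 V.
Step 5 — Current: I = V / Z = 0.04418 - j0.6584 A = 0.6599∠-86.2° A.
Step 6 — Complex power: S = V·I* = 11.45 + j2.89 VA.
Step 7 — Real power: P = Re(S) = 11.45 W.
Step 8 — Reactive power: Q = Im(S) = 2.89 VAR.
Step 9 — Apparent power: |S| = 11.81 VA.
Step 10 — Power factor: PF = P/|S| = 0.9696 (lagging).

(a) P = 11.45 W  (b) Q = 2.89 VAR  (c) S = 11.81 VA  (d) PF = 0.9696 (lagging)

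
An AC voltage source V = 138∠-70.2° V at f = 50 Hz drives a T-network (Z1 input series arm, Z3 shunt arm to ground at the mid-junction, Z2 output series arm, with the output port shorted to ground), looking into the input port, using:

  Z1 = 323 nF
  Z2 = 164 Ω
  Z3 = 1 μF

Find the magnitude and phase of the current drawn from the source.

Step 1 — Angular frequency: ω = 2π·f = 2π·50 = 314.2 rad/s.
Step 2 — Component impedances:
  Z1: Z = 1/(jωC) = -j/(ω·C) = 0 - j9855 Ω
  Z2: Z = R = 164 Ω
  Z3: Z = 1/(jωC) = -j/(ω·C) = 0 - j3183 Ω
Step 3 — With the output port shorted to ground, the output series arm Z2 runs from the junction to ground; the shunt arm Z3 also runs from the junction to ground. They appear in parallel: Z3 || Z2 = 163.6 - j8.427 Ω.
Step 4 — Series with input arm Z1: Z_in = Z1 + (Z3 || Z2) = 163.6 - j9863 Ω = 9865∠-89.0° Ω.
Step 5 — Source phasor: V = 138∠-70.2° V = 46.75 - j129.8 V.
Step 6 — Ohm's law: I = V / Z_total = (46.75 - j129.8) / (163.6 - j9863) = 0.01324 + j0.00452 A.
Step 7 — Convert to polar: |I| = 0.01399 A, ∠I = 18.8°.

I = 0.01399∠18.8° A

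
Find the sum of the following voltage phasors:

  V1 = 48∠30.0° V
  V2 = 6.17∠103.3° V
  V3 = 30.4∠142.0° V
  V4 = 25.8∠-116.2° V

Step 1 — Convert each phasor to rectangular form:
  V1 = 48·(cos(30.0°) + j·sin(30.0°)) = 41.57 + j24 V
  V2 = 6.17·(cos(103.3°) + j·sin(103.3°)) = -1.419 + j6.005 V
  V3 = 30.4·(cos(142.0°) + j·sin(142.0°)) = -23.96 + j18.72 V
  V4 = 25.8·(cos(-116.2°) + j·sin(-116.2°)) = -11.39 - j23.15 V
Step 2 — Sum components: V_total = 4.803 + j25.57 V.
Step 3 — Convert to polar: |V_total| = 26.02 V, ∠V_total = 79.4°.

V_total = 26.02∠79.4° V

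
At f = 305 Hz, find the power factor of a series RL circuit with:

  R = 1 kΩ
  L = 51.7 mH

Step 1 — Angular frequency: ω = 2π·f = 2π·305 = 1916 rad/s.
Step 2 — Component impedances:
  R: Z = R = 1000 Ω
  L: Z = jωL = j·1916·0.0517 = 0 + j99.08 Ω
Step 3 — Series combination: Z_total = R + L = 1000 + j99.08 Ω = 1005∠5.7° Ω.
Step 4 — Power factor: PF = cos(φ) = Re(Z)/|Z| = 1000/1004.9 = 0.9951.
Step 5 — Type: Im(Z) = 99.08 ⇒ lagging (phase φ = 5.7°).

PF = 0.9951 (lagging, φ = 5.7°)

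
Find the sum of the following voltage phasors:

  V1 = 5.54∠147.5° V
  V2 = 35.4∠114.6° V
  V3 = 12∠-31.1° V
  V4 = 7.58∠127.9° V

Step 1 — Convert each phasor to rectangular form:
  V1 = 5.54·(cos(147.5°) + j·sin(147.5°)) = -4.672 + j2.977 V
  V2 = 35.4·(cos(114.6°) + j·sin(114.6°)) = -14.74 + j32.19 V
  V3 = 12·(cos(-31.1°) + j·sin(-31.1°)) = 10.28 - j6.198 V
  V4 = 7.58·(cos(127.9°) + j·sin(127.9°)) = -4.656 + j5.981 V
Step 2 — Sum components: V_total = -13.79 + j34.95 V.
Step 3 — Convert to polar: |V_total| = 37.57 V, ∠V_total = 111.5°.

V_total = 37.57∠111.5° V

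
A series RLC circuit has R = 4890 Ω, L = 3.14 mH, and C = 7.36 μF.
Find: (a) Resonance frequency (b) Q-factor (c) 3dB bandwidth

Step 1 — Resonance condition Im(Z)=0 gives ω₀ = 1/√(LC).
Step 2 — ω₀ = 1/√(0.00314·7.36e-06) = 6578 rad/s.
Step 3 — f₀ = ω₀/(2π) = 1047 Hz.
Step 4 — Series Q: Q = ω₀L/R = 6578·0.00314/4890 = 0.004224.
Step 5 — 3dB bandwidth: Δω = ω₀/Q = 1.557e+06 rad/s; BW = Δω/(2π) = 2.479e+05 Hz.

(a) f₀ = 1047 Hz  (b) Q = 0.004224  (c) BW = 2.479e+05 Hz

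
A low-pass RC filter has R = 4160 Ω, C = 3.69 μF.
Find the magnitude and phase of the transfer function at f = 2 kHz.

Step 1 — Angular frequency: ω = 2π·2000 = 1.257e+04 rad/s.
Step 2 — Transfer function: H(jω) = 1/(1 + jωRC).
Step 3 — Denominator: 1 + jωRC = 1 + j·1.257e+04·4160·3.69e-06 = 1 + j192.9.
Step 4 — H = 2.687e-05 - j0.005184.
Step 5 — Magnitude: |H| = 0.005184 (-45.7 dB); phase: φ = -89.7°.

|H| = 0.005184 (-45.7 dB), φ = -89.7°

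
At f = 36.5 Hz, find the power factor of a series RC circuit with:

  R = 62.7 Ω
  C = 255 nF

Step 1 — Angular frequency: ω = 2π·f = 2π·36.5 = 229.3 rad/s.
Step 2 — Component impedances:
  R: Z = R = 62.7 Ω
  C: Z = 1/(jωC) = -j/(ω·C) = 0 - j1.71e+04 Ω
Step 3 — Series combination: Z_total = R + C = 62.7 - j1.71e+04 Ω = 1.71e+04∠-89.8° Ω.
Step 4 — Power factor: PF = cos(φ) = Re(Z)/|Z| = 62.7/1.71e+04 = 0.003667.
Step 5 — Type: Im(Z) = -1.71e+04 ⇒ leading (phase φ = -89.8°).

PF = 0.003667 (leading, φ = -89.8°)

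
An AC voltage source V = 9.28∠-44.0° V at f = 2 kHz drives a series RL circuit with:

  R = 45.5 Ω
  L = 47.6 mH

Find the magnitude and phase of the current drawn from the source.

Step 1 — Angular frequency: ω = 2π·f = 2π·2000 = 1.257e+04 rad/s.
Step 2 — Component impedances:
  R: Z = R = 45.5 Ω
  L: Z = jωL = j·1.257e+04·0.0476 = 0 + j598.2 Ω
Step 3 — Series combination: Z_total = R + L = 45.5 + j598.2 Ω = 599.9∠85.7° Ω.
Step 4 — Source phasor: V = 9.28∠-44.0° V = 6.675 - j6.446 V.
Step 5 — Ohm's law: I = V / Z_total = (6.675 - j6.446) / (45.5 + j598.2) = -0.009871 - j0.01191 A.
Step 6 — Convert to polar: |I| = 0.01547 A, ∠I = -129.7°.

I = 0.01547∠-129.7° A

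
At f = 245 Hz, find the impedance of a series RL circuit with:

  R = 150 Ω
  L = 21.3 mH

Step 1 — Angular frequency: ω = 2π·f = 2π·245 = 1539 rad/s.
Step 2 — Component impedances:
  R: Z = R = 150 Ω
  L: Z = jωL = j·1539·0.0213 = 0 + j32.79 Ω
Step 3 — Series combination: Z_total = R + L = 150 + j32.79 Ω = 153.5∠12.3° Ω.

Z = 150 + j32.79 Ω = 153.5∠12.3° Ω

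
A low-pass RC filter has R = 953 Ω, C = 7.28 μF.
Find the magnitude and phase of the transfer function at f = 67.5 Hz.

Step 1 — Angular frequency: ω = 2π·67.5 = 424.1 rad/s.
Step 2 — Transfer function: H(jω) = 1/(1 + jωRC).
Step 3 — Denominator: 1 + jωRC = 1 + j·424.1·953·7.28e-06 = 1 + j2.942.
Step 4 — H = 0.1035 - j0.3047.
Step 5 — Magnitude: |H| = 0.3218 (-9.8 dB); phase: φ = -71.2°.

|H| = 0.3218 (-9.8 dB), φ = -71.2°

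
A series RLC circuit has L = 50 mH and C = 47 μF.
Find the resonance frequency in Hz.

Step 1 — Resonance condition Im(Z)=0 gives ω₀ = 1/√(LC).
Step 2 — ω₀ = 1/√(0.05·4.7e-05) = 652.3 rad/s.
Step 3 — f₀ = ω₀/(2π) = 103.8 Hz.

f₀ = 103.8 Hz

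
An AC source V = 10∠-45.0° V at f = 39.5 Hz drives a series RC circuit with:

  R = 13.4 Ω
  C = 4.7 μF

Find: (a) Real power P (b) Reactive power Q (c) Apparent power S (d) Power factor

Step 1 — Angular frequency: ω = 2π·f = 2π·39.5 = 248.2 rad/s.
Step 2 — Component impedances:
  R: Z = R = 13.4 Ω
  C: Z = 1/(jωC) = -j/(ω·C) = 0 - j857.3 Ω
Step 3 — Series combination: Z_total = R + C = 13.4 - j857.3 Ω = 857.4∠-89.1° Ω.
Step 4 — Source phasor: V = 10∠-45.0° V = 7.071 - j7.071 V.
Step 5 — Current: I = V / Z = 0.008375 + j0.008117 A = 0.01166∠44.1° A.
Step 6 — Complex power: S = V·I* = 0.001823 - j0.1166 VA.
Step 7 — Real power: P = Re(S) = 0.001823 W.
Step 8 — Reactive power: Q = Im(S) = -0.1166 VAR.
Step 9 — Apparent power: |S| = 0.1166 VA.
Step 10 — Power factor: PF = P/|S| = 0.01563 (leading).

(a) P = 0.001823 W  (b) Q = -0.1166 VAR  (c) S = 0.1166 VA  (d) PF = 0.01563 (leading)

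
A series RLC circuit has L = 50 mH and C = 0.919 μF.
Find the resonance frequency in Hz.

Step 1 — Resonance condition Im(Z)=0 gives ω₀ = 1/√(LC).
Step 2 — ω₀ = 1/√(0.05·9.19e-07) = 4665 rad/s.
Step 3 — f₀ = ω₀/(2π) = 742.5 Hz.

f₀ = 742.5 Hz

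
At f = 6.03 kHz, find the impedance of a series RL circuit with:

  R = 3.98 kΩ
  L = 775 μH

Step 1 — Angular frequency: ω = 2π·f = 2π·6030 = 3.789e+04 rad/s.
Step 2 — Component impedances:
  R: Z = R = 3980 Ω
  L: Z = jωL = j·3.789e+04·0.000775 = 0 + j29.36 Ω
Step 3 — Series combination: Z_total = R + L = 3980 + j29.36 Ω = 3980∠0.4° Ω.

Z = 3980 + j29.36 Ω = 3980∠0.4° Ω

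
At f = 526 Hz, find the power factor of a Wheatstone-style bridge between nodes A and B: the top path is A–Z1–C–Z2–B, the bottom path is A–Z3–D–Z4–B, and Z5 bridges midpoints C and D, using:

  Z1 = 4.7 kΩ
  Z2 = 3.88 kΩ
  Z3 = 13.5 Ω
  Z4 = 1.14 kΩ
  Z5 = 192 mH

Step 1 — Angular frequency: ω = 2π·f = 2π·526 = 3305 rad/s.
Step 2 — Component impedances:
  Z1: Z = R = 4700 Ω
  Z2: Z = R = 3880 Ω
  Z3: Z = R = 13.5 Ω
  Z4: Z = R = 1140 Ω
  Z5: Z = jωL = j·3305·0.192 = 0 + j634.6 Ω
Step 3 — Bridge requires nodal analysis (the Z5 bridge couples midpoints C and D, so the two paths cannot be reduced to a simple series/parallel combination). Setting node B to ground and injecting 1 A at node A, the 3-node admittance system at A, C, D solves to V_A = Z_AB = 902.4 + j29.87 Ω = 902.9∠1.9° Ω.
Step 4 — Power factor: PF = cos(φ) = Re(Z)/|Z| = 902.373/902.868 = 0.9995.
Step 5 — Type: Im(Z) = 29.87 ⇒ lagging (phase φ = 1.9°).

PF = 0.9995 (lagging, φ = 1.9°)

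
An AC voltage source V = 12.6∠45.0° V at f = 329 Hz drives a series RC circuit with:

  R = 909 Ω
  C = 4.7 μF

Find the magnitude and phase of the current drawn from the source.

Step 1 — Angular frequency: ω = 2π·f = 2π·329 = 2067 rad/s.
Step 2 — Component impedances:
  R: Z = R = 909 Ω
  C: Z = 1/(jωC) = -j/(ω·C) = 0 - j102.9 Ω
Step 3 — Series combination: Z_total = R + C = 909 - j102.9 Ω = 914.8∠-6.5° Ω.
Step 4 — Source phasor: V = 12.6∠45.0° V = 8.91 + j8.91 V.
Step 5 — Ohm's law: I = V / Z_total = (8.91 + j8.91) / (909 - j102.9) = 0.008582 + j0.01077 A.
Step 6 — Convert to polar: |I| = 0.01377 A, ∠I = 51.5°.

I = 0.01377∠51.5° A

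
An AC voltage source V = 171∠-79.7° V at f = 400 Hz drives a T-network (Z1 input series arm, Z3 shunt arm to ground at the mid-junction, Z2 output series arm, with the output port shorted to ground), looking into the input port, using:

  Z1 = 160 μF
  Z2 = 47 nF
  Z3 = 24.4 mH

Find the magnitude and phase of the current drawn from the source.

Step 1 — Angular frequency: ω = 2π·f = 2π·400 = 2513 rad/s.
Step 2 — Component impedances:
  Z1: Z = 1/(jωC) = -j/(ω·C) = 0 - j2.487 Ω
  Z2: Z = 1/(jωC) = -j/(ω·C) = 0 - j8466 Ω
  Z3: Z = jωL = j·2513·0.0244 = 0 + j61.32 Ω
Step 3 — With the output port shorted to ground, the output series arm Z2 runs from the junction to ground; the shunt arm Z3 also runs from the junction to ground. They appear in parallel: Z3 || Z2 = 0 + j61.77 Ω.
Step 4 — Series with input arm Z1: Z_in = Z1 + (Z3 || Z2) = 0 + j59.28 Ω = 59.28∠90.0° Ω.
Step 5 — Source phasor: V = 171∠-79.7° V = 30.58 - j168.2 V.
Step 6 — Ohm's law: I = V / Z_total = (30.58 - j168.2) / (0 + j59.28) = -2.838 - j0.5157 A.
Step 7 — Convert to polar: |I| = 2.884 A, ∠I = -169.7°.

I = 2.884∠-169.7° A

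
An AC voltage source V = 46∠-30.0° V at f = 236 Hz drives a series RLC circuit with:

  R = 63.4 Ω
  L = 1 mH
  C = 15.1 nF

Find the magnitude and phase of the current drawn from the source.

Step 1 — Angular frequency: ω = 2π·f = 2π·236 = 1483 rad/s.
Step 2 — Component impedances:
  R: Z = R = 63.4 Ω
  L: Z = jωL = j·1483·0.001 = 0 + j1.483 Ω
  C: Z = 1/(jωC) = -j/(ω·C) = 0 - j4.466e+04 Ω
Step 3 — Series combination: Z_total = R + L + C = 63.4 - j4.466e+04 Ω = 4.466e+04∠-89.9° Ω.
Step 4 — Source phasor: V = 46∠-30.0° V = 39.84 - j23 V.
Step 5 — Ohm's law: I = V / Z_total = (39.84 - j23) / (63.4 - j4.466e+04) = 0.0005163 + j0.0008913 A.
Step 6 — Convert to polar: |I| = 0.00103 A, ∠I = 59.9°.

I = 0.00103∠59.9° A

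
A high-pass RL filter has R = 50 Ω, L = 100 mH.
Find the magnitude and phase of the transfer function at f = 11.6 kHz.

Step 1 — Angular frequency: ω = 2π·1.16e+04 = 7.288e+04 rad/s.
Step 2 — Transfer function: H(jω) = jωL/(R + jωL).
Step 3 — Numerator jωL = j·7288; denominator R + jωL = 50 + j7288.
Step 4 — H = 1 + j0.00686.
Step 5 — Magnitude: |H| = 1 (-0.0 dB); phase: φ = 0.4°.

|H| = 1 (-0.0 dB), φ = 0.4°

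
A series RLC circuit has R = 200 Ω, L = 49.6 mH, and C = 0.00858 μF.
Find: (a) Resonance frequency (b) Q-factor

Step 1 — Resonance condition Im(Z)=0 gives ω₀ = 1/√(LC).
Step 2 — ω₀ = 1/√(0.0496·8.58e-09) = 4.847e+04 rad/s.
Step 3 — f₀ = ω₀/(2π) = 7715 Hz.
Step 4 — Series Q: Q = ω₀L/R = 4.847e+04·0.0496/200 = 12.02.

(a) f₀ = 7715 Hz  (b) Q = 12.02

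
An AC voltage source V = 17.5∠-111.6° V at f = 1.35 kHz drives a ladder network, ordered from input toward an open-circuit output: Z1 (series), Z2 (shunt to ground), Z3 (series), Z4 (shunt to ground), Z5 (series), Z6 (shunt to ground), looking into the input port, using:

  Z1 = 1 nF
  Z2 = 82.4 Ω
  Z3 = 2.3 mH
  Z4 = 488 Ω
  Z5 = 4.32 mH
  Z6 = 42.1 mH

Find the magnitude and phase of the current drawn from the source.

Step 1 — Angular frequency: ω = 2π·f = 2π·1350 = 8482 rad/s.
Step 2 — Component impedances:
  Z1: Z = 1/(jωC) = -j/(ω·C) = 0 - j1.179e+05 Ω
  Z2: Z = R = 82.4 Ω
  Z3: Z = jωL = j·8482·0.0023 = 0 + j19.51 Ω
  Z4: Z = R = 488 Ω
  Z5: Z = jωL = j·8482·0.00432 = 0 + j36.64 Ω
  Z6: Z = jωL = j·8482·0.0421 = 0 + j357.1 Ω
Step 3 — Ladder network (open output): work backward from the far end, alternating series and parallel combinations. Z_in = 69.27 - j1.179e+05 Ω = 1.179e+05∠-90.0° Ω.
Step 4 — Source phasor: V = 17.5∠-111.6° V = -6.442 - j16.27 V.
Step 5 — Ohm's law: I = V / Z_total = (-6.442 - j16.27) / (69.27 - j1.179e+05) = 0.000138 - j5.473e-05 A.
Step 6 — Convert to polar: |I| = 0.0001485 A, ∠I = -21.6°.

I = 0.0001485∠-21.6° A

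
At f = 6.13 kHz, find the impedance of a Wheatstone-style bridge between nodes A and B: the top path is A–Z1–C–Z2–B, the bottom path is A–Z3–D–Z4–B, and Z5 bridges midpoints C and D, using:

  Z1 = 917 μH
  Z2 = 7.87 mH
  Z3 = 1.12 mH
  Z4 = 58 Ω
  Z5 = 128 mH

Step 1 — Angular frequency: ω = 2π·f = 2π·6130 = 3.852e+04 rad/s.
Step 2 — Component impedances:
  Z1: Z = jωL = j·3.852e+04·0.000917 = 0 + j35.32 Ω
  Z2: Z = jωL = j·3.852e+04·0.00787 = 0 + j303.1 Ω
  Z3: Z = jωL = j·3.852e+04·0.00112 = 0 + j43.14 Ω
  Z4: Z = R = 58 Ω
  Z5: Z = jωL = j·3.852e+04·0.128 = 0 + j4930 Ω
Step 3 — Bridge requires nodal analysis (the Z5 bridge couples midpoints C and D, so the two paths cannot be reduced to a simple series/parallel combination). Setting node B to ground and injecting 1 A at node A, the 3-node admittance system at A, C, D solves to V_A = Z_AB = 44.73 + j44.85 Ω = 63.34∠45.1° Ω.

Z = 44.73 + j44.85 Ω = 63.34∠45.1° Ω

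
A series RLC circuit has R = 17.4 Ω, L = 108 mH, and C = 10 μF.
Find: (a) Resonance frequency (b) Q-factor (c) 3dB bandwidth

Step 1 — Resonance condition Im(Z)=0 gives ω₀ = 1/√(LC).
Step 2 — ω₀ = 1/√(0.108·1e-05) = 962.3 rad/s.
Step 3 — f₀ = ω₀/(2π) = 153.1 Hz.
Step 4 — Series Q: Q = ω₀L/R = 962.3·0.108/17.4 = 5.973.
Step 5 — 3dB bandwidth: Δω = ω₀/Q = 161.1 rad/s; BW = Δω/(2π) = 25.64 Hz.

(a) f₀ = 153.1 Hz  (b) Q = 5.973  (c) BW = 25.64 Hz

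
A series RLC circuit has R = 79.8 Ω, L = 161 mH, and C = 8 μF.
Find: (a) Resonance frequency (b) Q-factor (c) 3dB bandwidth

Step 1 — Resonance: ω₀ = 1/√(LC) = 1/√(0.161·8e-06) = 881.1 rad/s.
Step 2 — f₀ = ω₀/(2π) = 140.2 Hz.
Step 3 — Series Q: Q = ω₀L/R = 881.1·0.161/79.8 = 1.778.
Step 4 — Bandwidth: Δω = ω₀/Q = 495.7 rad/s; BW = Δω/(2π) = 78.89 Hz.

(a) f₀ = 140.2 Hz  (b) Q = 1.778  (c) BW = 78.89 Hz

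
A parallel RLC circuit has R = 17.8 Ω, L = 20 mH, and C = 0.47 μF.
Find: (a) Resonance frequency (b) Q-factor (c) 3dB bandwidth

Step 1 — Resonance: ω₀ = 1/√(LC) = 1/√(0.02·4.7e-07) = 1.031e+04 rad/s.
Step 2 — f₀ = ω₀/(2π) = 1642 Hz.
Step 3 — Parallel Q: Q = R/(ω₀L) = 17.8/(1.031e+04·0.02) = 0.08629.
Step 4 — Bandwidth: Δω = ω₀/Q = 1.195e+05 rad/s; BW = Δω/(2π) = 1.902e+04 Hz.

(a) f₀ = 1642 Hz  (b) Q = 0.08629  (c) BW = 1.902e+04 Hz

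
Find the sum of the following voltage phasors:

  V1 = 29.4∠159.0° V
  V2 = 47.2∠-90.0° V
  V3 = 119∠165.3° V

Step 1 — Convert each phasor to rectangular form:
  V1 = 29.4·(cos(159.0°) + j·sin(159.0°)) = -27.45 + j10.54 V
  V2 = 47.2·(cos(-90.0°) + j·sin(-90.0°)) = 0 - j47.2 V
  V3 = 119·(cos(165.3°) + j·sin(165.3°)) = -115.1 + j30.2 V
Step 2 — Sum components: V_total = -142.6 - j6.467 V.
Step 3 — Convert to polar: |V_total| = 142.7 V, ∠V_total = -177.4°.

V_total = 142.7∠-177.4° V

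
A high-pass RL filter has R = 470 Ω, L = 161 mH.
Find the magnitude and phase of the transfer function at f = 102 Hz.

Step 1 — Angular frequency: ω = 2π·102 = 640.9 rad/s.
Step 2 — Transfer function: H(jω) = jωL/(R + jωL).
Step 3 — Numerator jωL = j·103.2; denominator R + jωL = 470 + j103.2.
Step 4 — H = 0.04598 + j0.2094.
Step 5 — Magnitude: |H| = 0.2144 (-13.4 dB); phase: φ = 77.6°.

|H| = 0.2144 (-13.4 dB), φ = 77.6°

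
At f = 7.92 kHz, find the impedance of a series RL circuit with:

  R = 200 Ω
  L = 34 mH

Step 1 — Angular frequency: ω = 2π·f = 2π·7920 = 4.976e+04 rad/s.
Step 2 — Component impedances:
  R: Z = R = 200 Ω
  L: Z = jωL = j·4.976e+04·0.034 = 0 + j1692 Ω
Step 3 — Series combination: Z_total = R + L = 200 + j1692 Ω = 1704∠83.3° Ω.

Z = 200 + j1692 Ω = 1704∠83.3° Ω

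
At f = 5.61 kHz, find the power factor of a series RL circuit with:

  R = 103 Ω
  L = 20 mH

Step 1 — Angular frequency: ω = 2π·f = 2π·5610 = 3.525e+04 rad/s.
Step 2 — Component impedances:
  R: Z = R = 103 Ω
  L: Z = jωL = j·3.525e+04·0.02 = 0 + j705 Ω
Step 3 — Series combination: Z_total = R + L = 103 + j705 Ω = 712.5∠81.7° Ω.
Step 4 — Power factor: PF = cos(φ) = Re(Z)/|Z| = 103/712.5 = 0.1446.
Step 5 — Type: Im(Z) = 705 ⇒ lagging (phase φ = 81.7°).

PF = 0.1446 (lagging, φ = 81.7°)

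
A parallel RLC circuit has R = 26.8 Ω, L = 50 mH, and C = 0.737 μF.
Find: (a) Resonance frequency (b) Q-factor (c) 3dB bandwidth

Step 1 — Resonance: ω₀ = 1/√(LC) = 1/√(0.05·7.37e-07) = 5209 rad/s.
Step 2 — f₀ = ω₀/(2π) = 829.1 Hz.
Step 3 — Parallel Q: Q = R/(ω₀L) = 26.8/(5209·0.05) = 0.1029.
Step 4 — Bandwidth: Δω = ω₀/Q = 5.063e+04 rad/s; BW = Δω/(2π) = 8058 Hz.

(a) f₀ = 829.1 Hz  (b) Q = 0.1029  (c) BW = 8058 Hz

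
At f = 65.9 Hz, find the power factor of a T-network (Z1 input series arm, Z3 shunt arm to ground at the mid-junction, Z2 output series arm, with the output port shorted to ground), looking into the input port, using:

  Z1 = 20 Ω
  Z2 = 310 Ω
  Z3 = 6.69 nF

Step 1 — Angular frequency: ω = 2π·f = 2π·65.9 = 414.1 rad/s.
Step 2 — Component impedances:
  Z1: Z = R = 20 Ω
  Z2: Z = R = 310 Ω
  Z3: Z = 1/(jωC) = -j/(ω·C) = 0 - j3.61e+05 Ω
Step 3 — With the output port shorted to ground, the output series arm Z2 runs from the junction to ground; the shunt arm Z3 also runs from the junction to ground. They appear in parallel: Z3 || Z2 = 310 - j0.2662 Ω.
Step 4 — Series with input arm Z1: Z_in = Z1 + (Z3 || Z2) = 330 - j0.2662 Ω = 330∠-0.0° Ω.
Step 5 — Power factor: PF = cos(φ) = Re(Z)/|Z| = 330/330 = 1.
Step 6 — Type: Im(Z) = -0.2662 ⇒ leading (phase φ = -0.0°).

PF = 1 (leading, φ = -0.0°)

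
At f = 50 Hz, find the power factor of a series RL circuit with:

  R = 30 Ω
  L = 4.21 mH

Step 1 — Angular frequency: ω = 2π·f = 2π·50 = 314.2 rad/s.
Step 2 — Component impedances:
  R: Z = R = 30 Ω
  L: Z = jωL = j·314.2·0.00421 = 0 + j1.323 Ω
Step 3 — Series combination: Z_total = R + L = 30 + j1.323 Ω = 30.03∠2.5° Ω.
Step 4 — Power factor: PF = cos(φ) = Re(Z)/|Z| = 30/30.03 = 0.999.
Step 5 — Type: Im(Z) = 1.323 ⇒ lagging (phase φ = 2.5°).

PF = 0.999 (lagging, φ = 2.5°)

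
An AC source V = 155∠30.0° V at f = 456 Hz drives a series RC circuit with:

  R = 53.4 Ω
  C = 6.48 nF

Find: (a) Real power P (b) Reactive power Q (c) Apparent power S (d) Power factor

Step 1 — Angular frequency: ω = 2π·f = 2π·456 = 2865 rad/s.
Step 2 — Component impedances:
  R: Z = R = 53.4 Ω
  C: Z = 1/(jωC) = -j/(ω·C) = 0 - j5.386e+04 Ω
Step 3 — Series combination: Z_total = R + C = 53.4 - j5.386e+04 Ω = 5.386e+04∠-89.9° Ω.
Step 4 — Source phasor: V = 155∠30.0° V = 134.2 + j77.5 V.
Step 5 — Current: I = V / Z = -0.001436 + j0.002494 A = 0.002878∠119.9° A.
Step 6 — Complex power: S = V·I* = 0.0004422 - j0.446 VA.
Step 7 — Real power: P = Re(S) = 0.0004422 W.
Step 8 — Reactive power: Q = Im(S) = -0.446 VAR.
Step 9 — Apparent power: |S| = 0.446 VA.
Step 10 — Power factor: PF = P/|S| = 0.0009914 (leading).

(a) P = 0.0004422 W  (b) Q = -0.446 VAR  (c) S = 0.446 VA  (d) PF = 0.0009914 (leading)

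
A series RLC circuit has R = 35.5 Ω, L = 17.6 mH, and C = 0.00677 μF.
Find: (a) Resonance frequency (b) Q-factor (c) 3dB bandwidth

Step 1 — Resonance: ω₀ = 1/√(LC) = 1/√(0.0176·6.77e-09) = 9.161e+04 rad/s.
Step 2 — f₀ = ω₀/(2π) = 1.458e+04 Hz.
Step 3 — Series Q: Q = ω₀L/R = 9.161e+04·0.0176/35.5 = 45.42.
Step 4 — Bandwidth: Δω = ω₀/Q = 2017 rad/s; BW = Δω/(2π) = 321 Hz.

(a) f₀ = 1.458e+04 Hz  (b) Q = 45.42  (c) BW = 321 Hz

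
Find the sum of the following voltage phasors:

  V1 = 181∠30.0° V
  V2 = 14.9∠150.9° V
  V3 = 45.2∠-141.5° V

Step 1 — Convert each phasor to rectangular form:
  V1 = 181·(cos(30.0°) + j·sin(30.0°)) = 156.8 + j90.5 V
  V2 = 14.9·(cos(150.9°) + j·sin(150.9°)) = -13.02 + j7.246 V
  V3 = 45.2·(cos(-141.5°) + j·sin(-141.5°)) = -35.37 - j28.14 V
Step 2 — Sum components: V_total = 108.4 + j69.61 V.
Step 3 — Convert to polar: |V_total| = 128.8 V, ∠V_total = 32.7°.

V_total = 128.8∠32.7° V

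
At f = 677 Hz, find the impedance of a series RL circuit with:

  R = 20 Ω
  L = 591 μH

Step 1 — Angular frequency: ω = 2π·f = 2π·677 = 4254 rad/s.
Step 2 — Component impedances:
  R: Z = R = 20 Ω
  L: Z = jωL = j·4254·0.000591 = 0 + j2.514 Ω
Step 3 — Series combination: Z_total = R + L = 20 + j2.514 Ω = 20.16∠7.2° Ω.

Z = 20 + j2.514 Ω = 20.16∠7.2° Ω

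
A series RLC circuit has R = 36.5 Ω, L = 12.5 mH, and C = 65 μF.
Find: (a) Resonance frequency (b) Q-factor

Step 1 — Resonance condition Im(Z)=0 gives ω₀ = 1/√(LC).
Step 2 — ω₀ = 1/√(0.0125·6.5e-05) = 1109 rad/s.
Step 3 — f₀ = ω₀/(2π) = 176.6 Hz.
Step 4 — Series Q: Q = ω₀L/R = 1109·0.0125/36.5 = 0.3799.

(a) f₀ = 176.6 Hz  (b) Q = 0.3799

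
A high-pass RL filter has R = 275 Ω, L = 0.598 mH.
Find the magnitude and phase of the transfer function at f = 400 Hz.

Step 1 — Angular frequency: ω = 2π·400 = 2513 rad/s.
Step 2 — Transfer function: H(jω) = jωL/(R + jωL).
Step 3 — Numerator jωL = j·1.503; denominator R + jωL = 275 + j1.503.
Step 4 — H = 2.987e-05 + j0.005465.
Step 5 — Magnitude: |H| = 0.005465 (-45.2 dB); phase: φ = 89.7°.

|H| = 0.005465 (-45.2 dB), φ = 89.7°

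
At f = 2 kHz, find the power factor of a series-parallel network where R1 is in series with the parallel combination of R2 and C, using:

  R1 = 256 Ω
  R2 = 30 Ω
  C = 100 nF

Step 1 — Angular frequency: ω = 2π·f = 2π·2000 = 1.257e+04 rad/s.
Step 2 — Component impedances:
  R1: Z = R = 256 Ω
  R2: Z = R = 30 Ω
  C: Z = 1/(jωC) = -j/(ω·C) = 0 - j795.8 Ω
Step 3 — Parallel branch: R2 || C = 1/(1/R2 + 1/C) = 29.96 - j1.129 Ω.
Step 4 — Series with R1: Z_total = R1 + (R2 || C) = 286 - j1.129 Ω = 286∠-0.2° Ω.
Step 5 — Power factor: PF = cos(φ) = Re(Z)/|Z| = 286/286 = 1.
Step 6 — Type: Im(Z) = -1.129 ⇒ leading (phase φ = -0.2°).

PF = 1 (leading, φ = -0.2°)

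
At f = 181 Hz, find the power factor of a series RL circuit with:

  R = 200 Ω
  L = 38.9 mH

Step 1 — Angular frequency: ω = 2π·f = 2π·181 = 1137 rad/s.
Step 2 — Component impedances:
  R: Z = R = 200 Ω
  L: Z = jωL = j·1137·0.0389 = 0 + j44.24 Ω
Step 3 — Series combination: Z_total = R + L = 200 + j44.24 Ω = 204.8∠12.5° Ω.
Step 4 — Power factor: PF = cos(φ) = Re(Z)/|Z| = 200/204.83 = 0.9764.
Step 5 — Type: Im(Z) = 44.24 ⇒ lagging (phase φ = 12.5°).

PF = 0.9764 (lagging, φ = 12.5°)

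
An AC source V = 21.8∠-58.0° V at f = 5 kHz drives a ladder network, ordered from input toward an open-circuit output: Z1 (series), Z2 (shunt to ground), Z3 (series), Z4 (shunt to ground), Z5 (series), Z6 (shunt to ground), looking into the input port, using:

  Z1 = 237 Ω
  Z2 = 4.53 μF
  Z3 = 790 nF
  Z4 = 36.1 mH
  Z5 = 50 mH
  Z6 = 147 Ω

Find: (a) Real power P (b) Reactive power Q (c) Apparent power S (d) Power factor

Step 1 — Angular frequency: ω = 2π·f = 2π·5000 = 3.142e+04 rad/s.
Step 2 — Component impedances:
  Z1: Z = R = 237 Ω
  Z2: Z = 1/(jωC) = -j/(ω·C) = 0 - j7.027 Ω
  Z3: Z = 1/(jωC) = -j/(ω·C) = 0 - j40.29 Ω
  Z4: Z = jωL = j·3.142e+04·0.0361 = 0 + j1134 Ω
  Z5: Z = jωL = j·3.142e+04·0.05 = 0 + j1571 Ω
  Z6: Z = R = 147 Ω
Step 3 — Ladder network (open output): work backward from the far end, alternating series and parallel combinations. Z_in = 237 - j7.107 Ω = 237.1∠-1.7° Ω.
Step 4 — Source phasor: V = 21.8∠-58.0° V = 11.55 - j18.49 V.
Step 5 — Current: I = V / Z = 0.05104 - j0.07647 A = 0.09194∠-56.3° A.
Step 6 — Complex power: S = V·I* = 2.003 - j0.06008 VA.
Step 7 — Real power: P = Re(S) = 2.003 W.
Step 8 — Reactive power: Q = Im(S) = -0.06008 VAR.
Step 9 — Apparent power: |S| = 2.004 VA.
Step 10 — Power factor: PF = P/|S| = 0.9996 (leading).

(a) P = 2.003 W  (b) Q = -0.06008 VAR  (c) S = 2.004 VA  (d) PF = 0.9996 (leading)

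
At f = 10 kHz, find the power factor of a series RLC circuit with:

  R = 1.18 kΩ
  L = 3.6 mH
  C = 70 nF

Step 1 — Angular frequency: ω = 2π·f = 2π·1e+04 = 6.283e+04 rad/s.
Step 2 — Component impedances:
  R: Z = R = 1180 Ω
  L: Z = jωL = j·6.283e+04·0.0036 = 0 + j226.2 Ω
  C: Z = 1/(jωC) = -j/(ω·C) = 0 - j227.4 Ω
Step 3 — Series combination: Z_total = R + L + C = 1180 - j1.17 Ω = 1180∠-0.1° Ω.
Step 4 — Power factor: PF = cos(φ) = Re(Z)/|Z| = 1180/1180 = 1.
Step 5 — Type: Im(Z) = -1.17 ⇒ leading (phase φ = -0.1°).

PF = 1 (leading, φ = -0.1°)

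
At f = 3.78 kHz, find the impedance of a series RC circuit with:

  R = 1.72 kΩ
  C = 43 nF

Step 1 — Angular frequency: ω = 2π·f = 2π·3780 = 2.375e+04 rad/s.
Step 2 — Component impedances:
  R: Z = R = 1720 Ω
  C: Z = 1/(jωC) = -j/(ω·C) = 0 - j979.2 Ω
Step 3 — Series combination: Z_total = R + C = 1720 - j979.2 Ω = 1979∠-29.7° Ω.

Z = 1720 - j979.2 Ω = 1979∠-29.7° Ω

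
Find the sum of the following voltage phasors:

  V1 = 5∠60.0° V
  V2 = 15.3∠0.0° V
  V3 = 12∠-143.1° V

Step 1 — Convert each phasor to rectangular form:
  V1 = 5·(cos(60.0°) + j·sin(60.0°)) = 2.5 + j4.33 V
  V2 = 15.3·(cos(0.0°) + j·sin(0.0°)) = 15.3 V
  V3 = 12·(cos(-143.1°) + j·sin(-143.1°)) = -9.596 - j7.205 V
Step 2 — Sum components: V_total = 8.204 - j2.875 V.
Step 3 — Convert to polar: |V_total| = 8.693 V, ∠V_total = -19.3°.

V_total = 8.693∠-19.3° V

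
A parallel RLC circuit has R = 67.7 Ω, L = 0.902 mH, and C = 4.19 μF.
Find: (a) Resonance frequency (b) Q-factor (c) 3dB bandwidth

Step 1 — Resonance: ω₀ = 1/√(LC) = 1/√(0.000902·4.19e-06) = 1.627e+04 rad/s.
Step 2 — f₀ = ω₀/(2π) = 2589 Hz.
Step 3 — Parallel Q: Q = R/(ω₀L) = 67.7/(1.627e+04·0.000902) = 4.614.
Step 4 — Bandwidth: Δω = ω₀/Q = 3525 rad/s; BW = Δω/(2π) = 561.1 Hz.

(a) f₀ = 2589 Hz  (b) Q = 4.614  (c) BW = 561.1 Hz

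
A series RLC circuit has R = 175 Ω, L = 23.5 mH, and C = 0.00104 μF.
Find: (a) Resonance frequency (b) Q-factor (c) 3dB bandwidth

Step 1 — Resonance: ω₀ = 1/√(LC) = 1/√(0.0235·1.04e-09) = 2.023e+05 rad/s.
Step 2 — f₀ = ω₀/(2π) = 3.219e+04 Hz.
Step 3 — Series Q: Q = ω₀L/R = 2.023e+05·0.0235/175 = 27.16.
Step 4 — Bandwidth: Δω = ω₀/Q = 7447 rad/s; BW = Δω/(2π) = 1185 Hz.

(a) f₀ = 3.219e+04 Hz  (b) Q = 27.16  (c) BW = 1185 Hz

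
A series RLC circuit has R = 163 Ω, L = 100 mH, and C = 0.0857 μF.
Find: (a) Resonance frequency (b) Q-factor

Step 1 — Resonance condition Im(Z)=0 gives ω₀ = 1/√(LC).
Step 2 — ω₀ = 1/√(0.1·8.57e-08) = 1.08e+04 rad/s.
Step 3 — f₀ = ω₀/(2π) = 1719 Hz.
Step 4 — Series Q: Q = ω₀L/R = 1.08e+04·0.1/163 = 6.627.

(a) f₀ = 1719 Hz  (b) Q = 6.627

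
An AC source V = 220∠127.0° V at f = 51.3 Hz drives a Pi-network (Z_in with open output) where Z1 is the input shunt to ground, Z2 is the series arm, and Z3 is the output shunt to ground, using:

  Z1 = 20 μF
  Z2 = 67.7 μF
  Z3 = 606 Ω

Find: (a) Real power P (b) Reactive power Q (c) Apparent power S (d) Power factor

Step 1 — Angular frequency: ω = 2π·f = 2π·51.3 = 322.3 rad/s.
Step 2 — Component impedances:
  Z1: Z = 1/(jωC) = -j/(ω·C) = 0 - j155.1 Ω
  Z2: Z = 1/(jωC) = -j/(ω·C) = 0 - j45.83 Ω
  Z3: Z = R = 606 Ω
Step 3 — With open output, the series arm Z2 and the output shunt Z3 appear in series to ground: Z2 + Z3 = 606 - j45.83 Ω.
Step 4 — Parallel with input shunt Z1: Z_in = Z1 || (Z2 + Z3) = 35.77 - j143.3 Ω = 147.7∠-76.0° Ω.
Step 5 — Source phasor: V = 220∠127.0° V = -132.4 + j175.7 V.
Step 6 — Current: I = V / Z = -1.372 - j0.5817 A = 1.49∠-157.0° A.
Step 7 — Complex power: S = V·I* = 79.41 - j318 VA.
Step 8 — Real power: P = Re(S) = 79.41 W.
Step 9 — Reactive power: Q = Im(S) = -318 VAR.
Step 10 — Apparent power: |S| = 327.8 VA.
Step 11 — Power factor: PF = P/|S| = 0.2423 (leading).

(a) P = 79.41 W  (b) Q = -318 VAR  (c) S = 327.8 VA  (d) PF = 0.2423 (leading)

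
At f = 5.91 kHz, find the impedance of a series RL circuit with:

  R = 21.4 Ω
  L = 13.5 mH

Step 1 — Angular frequency: ω = 2π·f = 2π·5910 = 3.713e+04 rad/s.
Step 2 — Component impedances:
  R: Z = R = 21.4 Ω
  L: Z = jωL = j·3.713e+04·0.0135 = 0 + j501.3 Ω
Step 3 — Series combination: Z_total = R + L = 21.4 + j501.3 Ω = 501.8∠87.6° Ω.

Z = 21.4 + j501.3 Ω = 501.8∠87.6° Ω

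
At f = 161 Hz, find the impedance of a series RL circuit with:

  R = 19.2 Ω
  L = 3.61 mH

Step 1 — Angular frequency: ω = 2π·f = 2π·161 = 1012 rad/s.
Step 2 — Component impedances:
  R: Z = R = 19.2 Ω
  L: Z = jωL = j·1012·0.00361 = 0 + j3.652 Ω
Step 3 — Series combination: Z_total = R + L = 19.2 + j3.652 Ω = 19.54∠10.8° Ω.

Z = 19.2 + j3.652 Ω = 19.54∠10.8° Ω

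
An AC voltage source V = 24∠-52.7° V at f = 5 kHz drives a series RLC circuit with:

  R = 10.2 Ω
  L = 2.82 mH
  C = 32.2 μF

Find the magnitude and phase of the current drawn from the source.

Step 1 — Angular frequency: ω = 2π·f = 2π·5000 = 3.142e+04 rad/s.
Step 2 — Component impedances:
  R: Z = R = 10.2 Ω
  L: Z = jωL = j·3.142e+04·0.00282 = 0 + j88.59 Ω
  C: Z = 1/(jωC) = -j/(ω·C) = 0 - j0.9885 Ω
Step 3 — Series combination: Z_total = R + L + C = 10.2 + j87.6 Ω = 88.2∠83.4° Ω.
Step 4 — Source phasor: V = 24∠-52.7° V = 14.54 - j19.09 V.
Step 5 — Ohm's law: I = V / Z_total = (14.54 - j19.09) / (10.2 + j87.6) = -0.1959 - j0.1888 A.
Step 6 — Convert to polar: |I| = 0.2721 A, ∠I = -136.1°.

I = 0.2721∠-136.1° A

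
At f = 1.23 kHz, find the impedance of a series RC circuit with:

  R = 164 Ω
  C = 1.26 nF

Step 1 — Angular frequency: ω = 2π·f = 2π·1230 = 7728 rad/s.
Step 2 — Component impedances:
  R: Z = R = 164 Ω
  C: Z = 1/(jωC) = -j/(ω·C) = 0 - j1.027e+05 Ω
Step 3 — Series combination: Z_total = R + C = 164 - j1.027e+05 Ω = 1.027e+05∠-89.9° Ω.

Z = 164 - j1.027e+05 Ω = 1.027e+05∠-89.9° Ω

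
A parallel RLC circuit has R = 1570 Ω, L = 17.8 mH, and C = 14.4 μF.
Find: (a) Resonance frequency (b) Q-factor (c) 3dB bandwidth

Step 1 — Resonance: ω₀ = 1/√(LC) = 1/√(0.0178·1.44e-05) = 1975 rad/s.
Step 2 — f₀ = ω₀/(2π) = 314.4 Hz.
Step 3 — Parallel Q: Q = R/(ω₀L) = 1570/(1975·0.0178) = 44.66.
Step 4 — Bandwidth: Δω = ω₀/Q = 44.23 rad/s; BW = Δω/(2π) = 7.04 Hz.

(a) f₀ = 314.4 Hz  (b) Q = 44.66  (c) BW = 7.04 Hz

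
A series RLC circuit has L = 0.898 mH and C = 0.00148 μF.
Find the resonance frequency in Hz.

Step 1 — Resonance condition Im(Z)=0 gives ω₀ = 1/√(LC).
Step 2 — ω₀ = 1/√(0.000898·1.48e-09) = 8.674e+05 rad/s.
Step 3 — f₀ = ω₀/(2π) = 1.381e+05 Hz.

f₀ = 1.381e+05 Hz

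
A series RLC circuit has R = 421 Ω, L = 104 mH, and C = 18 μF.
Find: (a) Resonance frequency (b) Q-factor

Step 1 — Resonance condition Im(Z)=0 gives ω₀ = 1/√(LC).
Step 2 — ω₀ = 1/√(0.104·1.8e-05) = 730.9 rad/s.
Step 3 — f₀ = ω₀/(2π) = 116.3 Hz.
Step 4 — Series Q: Q = ω₀L/R = 730.9·0.104/421 = 0.1806.

(a) f₀ = 116.3 Hz  (b) Q = 0.1806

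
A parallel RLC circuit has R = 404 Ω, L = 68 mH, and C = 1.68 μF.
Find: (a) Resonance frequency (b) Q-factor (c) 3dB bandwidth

Step 1 — Resonance: ω₀ = 1/√(LC) = 1/√(0.068·1.68e-06) = 2959 rad/s.
Step 2 — f₀ = ω₀/(2π) = 470.9 Hz.
Step 3 — Parallel Q: Q = R/(ω₀L) = 404/(2959·0.068) = 2.008.
Step 4 — Bandwidth: Δω = ω₀/Q = 1473 rad/s; BW = Δω/(2π) = 234.5 Hz.

(a) f₀ = 470.9 Hz  (b) Q = 2.008  (c) BW = 234.5 Hz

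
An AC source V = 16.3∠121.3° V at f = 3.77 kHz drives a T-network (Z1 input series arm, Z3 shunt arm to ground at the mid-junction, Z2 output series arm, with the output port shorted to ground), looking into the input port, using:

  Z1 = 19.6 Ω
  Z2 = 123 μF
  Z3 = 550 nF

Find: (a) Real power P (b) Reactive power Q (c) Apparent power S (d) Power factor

Step 1 — Angular frequency: ω = 2π·f = 2π·3770 = 2.369e+04 rad/s.
Step 2 — Component impedances:
  Z1: Z = R = 19.6 Ω
  Z2: Z = 1/(jωC) = -j/(ω·C) = 0 - j0.3432 Ω
  Z3: Z = 1/(jωC) = -j/(ω·C) = 0 - j76.76 Ω
Step 3 — With the output port shorted to ground, the output series arm Z2 runs from the junction to ground; the shunt arm Z3 also runs from the junction to ground. They appear in parallel: Z3 || Z2 = 0 - j0.3417 Ω.
Step 4 — Series with input arm Z1: Z_in = Z1 + (Z3 || Z2) = 19.6 - j0.3417 Ω = 19.6∠-1.0° Ω.
Step 5 — Source phasor: V = 16.3∠121.3° V = -8.468 + j13.93 V.
Step 6 — Current: I = V / Z = -0.4443 + j0.7029 A = 0.8315∠122.3° A.
Step 7 — Complex power: S = V·I* = 13.55 - j0.2362 VA.
Step 8 — Real power: P = Re(S) = 13.55 W.
Step 9 — Reactive power: Q = Im(S) = -0.2362 VAR.
Step 10 — Apparent power: |S| = 13.55 VA.
Step 11 — Power factor: PF = P/|S| = 0.9998 (leading).

(a) P = 13.55 W  (b) Q = -0.2362 VAR  (c) S = 13.55 VA  (d) PF = 0.9998 (leading)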